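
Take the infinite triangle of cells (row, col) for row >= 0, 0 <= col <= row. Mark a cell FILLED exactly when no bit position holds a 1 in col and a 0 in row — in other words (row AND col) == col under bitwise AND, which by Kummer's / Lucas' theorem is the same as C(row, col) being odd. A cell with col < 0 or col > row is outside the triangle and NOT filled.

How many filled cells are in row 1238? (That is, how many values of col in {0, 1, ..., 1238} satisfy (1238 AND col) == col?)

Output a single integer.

1238 in binary = 10011010110
popcount(1238) = number of 1-bits in 10011010110 = 6
A col c satisfies (1238 AND c) == c iff every set bit of c is also set in 1238; each of the 6 set bits of 1238 can independently be on or off in c.
count = 2^6 = 64

Answer: 64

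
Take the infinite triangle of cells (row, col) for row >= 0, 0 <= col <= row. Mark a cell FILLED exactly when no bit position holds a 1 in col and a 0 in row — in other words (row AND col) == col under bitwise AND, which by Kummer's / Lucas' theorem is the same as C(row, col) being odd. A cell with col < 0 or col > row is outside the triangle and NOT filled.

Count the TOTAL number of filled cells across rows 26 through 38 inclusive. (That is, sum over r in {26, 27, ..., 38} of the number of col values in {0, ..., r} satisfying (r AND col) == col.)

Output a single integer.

r26=11010 pc3: +8 =8
r27=11011 pc4: +16 =24
r28=11100 pc3: +8 =32
r29=11101 pc4: +16 =48
r30=11110 pc4: +16 =64
r31=11111 pc5: +32 =96
r32=100000 pc1: +2 =98
r33=100001 pc2: +4 =102
r34=100010 pc2: +4 =106
r35=100011 pc3: +8 =114
r36=100100 pc2: +4 =118
r37=100101 pc3: +8 =126
r38=100110 pc3: +8 =134

Answer: 134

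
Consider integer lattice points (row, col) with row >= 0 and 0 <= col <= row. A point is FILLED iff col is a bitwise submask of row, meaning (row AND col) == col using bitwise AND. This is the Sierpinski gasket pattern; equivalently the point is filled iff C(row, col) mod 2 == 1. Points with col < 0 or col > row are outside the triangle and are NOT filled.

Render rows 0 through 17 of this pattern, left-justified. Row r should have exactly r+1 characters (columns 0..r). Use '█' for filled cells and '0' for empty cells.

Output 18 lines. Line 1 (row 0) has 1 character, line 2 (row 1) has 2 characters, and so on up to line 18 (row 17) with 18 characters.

r0=0: █
r1=1: ██
r2=10: █0█
r3=11: ████
r4=100: █000█
r5=101: ██00██
r6=110: █0█0█0█
r7=111: ████████
r8=1000: █0000000█
r9=1001: ██000000██
r10=1010: █0█00000█0█
r11=1011: ████0000████
r12=1100: █000█000█000█
r13=1101: ██00██00██00██
r14=1110: █0█0█0█0█0█0█0█
r15=1111: ████████████████
r16=10000: █000000000000000█
r17=10001: ██00000000000000██

Answer: █
██
█0█
████
█000█
██00██
█0█0█0█
████████
█0000000█
██000000██
█0█00000█0█
████0000████
█000█000█000█
██00██00██00██
█0█0█0█0█0█0█0█
████████████████
█000000000000000█
██00000000000000██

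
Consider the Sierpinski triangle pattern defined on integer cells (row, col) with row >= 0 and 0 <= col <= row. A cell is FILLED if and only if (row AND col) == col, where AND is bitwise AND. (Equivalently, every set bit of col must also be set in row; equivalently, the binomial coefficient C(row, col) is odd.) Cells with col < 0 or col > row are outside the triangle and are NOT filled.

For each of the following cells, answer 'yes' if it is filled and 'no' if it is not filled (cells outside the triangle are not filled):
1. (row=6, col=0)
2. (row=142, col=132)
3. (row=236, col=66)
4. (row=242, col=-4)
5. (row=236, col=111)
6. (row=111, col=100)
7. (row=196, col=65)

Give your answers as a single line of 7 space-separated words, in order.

(6,0): row=0b110, col=0b0, row AND col = 0b0 = 0; 0 == 0 -> filled
(142,132): row=0b10001110, col=0b10000100, row AND col = 0b10000100 = 132; 132 == 132 -> filled
(236,66): row=0b11101100, col=0b1000010, row AND col = 0b1000000 = 64; 64 != 66 -> empty
(242,-4): col outside [0, 242] -> not filled
(236,111): row=0b11101100, col=0b1101111, row AND col = 0b1101100 = 108; 108 != 111 -> empty
(111,100): row=0b1101111, col=0b1100100, row AND col = 0b1100100 = 100; 100 == 100 -> filled
(196,65): row=0b11000100, col=0b1000001, row AND col = 0b1000000 = 64; 64 != 65 -> empty

Answer: yes yes no no no yes no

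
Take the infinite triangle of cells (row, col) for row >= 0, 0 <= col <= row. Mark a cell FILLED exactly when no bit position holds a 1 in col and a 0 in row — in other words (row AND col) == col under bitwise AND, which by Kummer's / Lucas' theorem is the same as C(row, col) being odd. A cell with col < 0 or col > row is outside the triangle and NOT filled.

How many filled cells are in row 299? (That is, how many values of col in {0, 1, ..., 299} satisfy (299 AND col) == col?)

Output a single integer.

Answer: 32

Derivation:
299 in binary = 100101011
popcount(299) = number of 1-bits in 100101011 = 5
A col c satisfies (299 AND c) == c iff every set bit of c is also set in 299; each of the 5 set bits of 299 can independently be on or off in c.
count = 2^5 = 32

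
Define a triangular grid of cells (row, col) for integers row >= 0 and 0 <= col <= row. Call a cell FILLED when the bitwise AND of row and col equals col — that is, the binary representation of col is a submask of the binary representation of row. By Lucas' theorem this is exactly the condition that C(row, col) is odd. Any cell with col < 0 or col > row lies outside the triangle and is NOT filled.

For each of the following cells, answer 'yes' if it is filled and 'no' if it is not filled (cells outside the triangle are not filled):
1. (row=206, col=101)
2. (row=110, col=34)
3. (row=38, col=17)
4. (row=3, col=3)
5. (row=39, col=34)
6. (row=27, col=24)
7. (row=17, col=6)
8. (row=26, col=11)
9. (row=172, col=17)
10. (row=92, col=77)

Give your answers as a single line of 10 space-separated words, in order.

(206,101): row=0b11001110, col=0b1100101, row AND col = 0b1000100 = 68; 68 != 101 -> empty
(110,34): row=0b1101110, col=0b100010, row AND col = 0b100010 = 34; 34 == 34 -> filled
(38,17): row=0b100110, col=0b10001, row AND col = 0b0 = 0; 0 != 17 -> empty
(3,3): row=0b11, col=0b11, row AND col = 0b11 = 3; 3 == 3 -> filled
(39,34): row=0b100111, col=0b100010, row AND col = 0b100010 = 34; 34 == 34 -> filled
(27,24): row=0b11011, col=0b11000, row AND col = 0b11000 = 24; 24 == 24 -> filled
(17,6): row=0b10001, col=0b110, row AND col = 0b0 = 0; 0 != 6 -> empty
(26,11): row=0b11010, col=0b1011, row AND col = 0b1010 = 10; 10 != 11 -> empty
(172,17): row=0b10101100, col=0b10001, row AND col = 0b0 = 0; 0 != 17 -> empty
(92,77): row=0b1011100, col=0b1001101, row AND col = 0b1001100 = 76; 76 != 77 -> empty

Answer: no yes no yes yes yes no no no no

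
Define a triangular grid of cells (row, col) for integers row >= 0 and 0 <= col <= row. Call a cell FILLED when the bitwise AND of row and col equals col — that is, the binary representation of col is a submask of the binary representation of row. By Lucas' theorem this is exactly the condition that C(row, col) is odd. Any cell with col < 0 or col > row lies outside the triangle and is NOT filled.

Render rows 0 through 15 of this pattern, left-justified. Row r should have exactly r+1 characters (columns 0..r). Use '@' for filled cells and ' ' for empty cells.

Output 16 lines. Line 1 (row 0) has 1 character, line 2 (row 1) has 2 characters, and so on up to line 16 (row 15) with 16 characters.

Answer: @
@@
@ @
@@@@
@   @
@@  @@
@ @ @ @
@@@@@@@@
@       @
@@      @@
@ @     @ @
@@@@    @@@@
@   @   @   @
@@  @@  @@  @@
@ @ @ @ @ @ @ @
@@@@@@@@@@@@@@@@

Derivation:
r0=0: @
r1=1: @@
r2=10: @ @
r3=11: @@@@
r4=100: @   @
r5=101: @@  @@
r6=110: @ @ @ @
r7=111: @@@@@@@@
r8=1000: @       @
r9=1001: @@      @@
r10=1010: @ @     @ @
r11=1011: @@@@    @@@@
r12=1100: @   @   @   @
r13=1101: @@  @@  @@  @@
r14=1110: @ @ @ @ @ @ @ @
r15=1111: @@@@@@@@@@@@@@@@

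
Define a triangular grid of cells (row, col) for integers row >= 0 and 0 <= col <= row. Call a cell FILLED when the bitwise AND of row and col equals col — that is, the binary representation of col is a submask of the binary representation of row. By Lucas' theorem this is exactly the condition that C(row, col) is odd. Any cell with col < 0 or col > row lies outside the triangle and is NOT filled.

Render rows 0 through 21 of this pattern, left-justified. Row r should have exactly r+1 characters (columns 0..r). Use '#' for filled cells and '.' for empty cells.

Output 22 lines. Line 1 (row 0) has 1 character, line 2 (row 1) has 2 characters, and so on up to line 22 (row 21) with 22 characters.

Answer: #
##
#.#
####
#...#
##..##
#.#.#.#
########
#.......#
##......##
#.#.....#.#
####....####
#...#...#...#
##..##..##..##
#.#.#.#.#.#.#.#
################
#...............#
##..............##
#.#.............#.#
####............####
#...#...........#...#
##..##..........##..##

Derivation:
r0=0: #
r1=1: ##
r2=10: #.#
r3=11: ####
r4=100: #...#
r5=101: ##..##
r6=110: #.#.#.#
r7=111: ########
r8=1000: #.......#
r9=1001: ##......##
r10=1010: #.#.....#.#
r11=1011: ####....####
r12=1100: #...#...#...#
r13=1101: ##..##..##..##
r14=1110: #.#.#.#.#.#.#.#
r15=1111: ################
r16=10000: #...............#
r17=10001: ##..............##
r18=10010: #.#.............#.#
r19=10011: ####............####
r20=10100: #...#...........#...#
r21=10101: ##..##..........##..##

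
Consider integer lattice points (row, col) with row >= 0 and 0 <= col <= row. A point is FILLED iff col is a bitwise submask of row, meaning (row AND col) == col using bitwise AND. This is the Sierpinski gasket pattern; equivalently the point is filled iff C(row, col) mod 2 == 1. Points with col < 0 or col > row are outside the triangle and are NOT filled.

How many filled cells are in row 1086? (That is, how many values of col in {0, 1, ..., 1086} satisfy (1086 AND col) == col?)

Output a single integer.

Answer: 64

Derivation:
1086 in binary = 10000111110
popcount(1086) = number of 1-bits in 10000111110 = 6
A col c satisfies (1086 AND c) == c iff every set bit of c is also set in 1086; each of the 6 set bits of 1086 can independently be on or off in c.
count = 2^6 = 64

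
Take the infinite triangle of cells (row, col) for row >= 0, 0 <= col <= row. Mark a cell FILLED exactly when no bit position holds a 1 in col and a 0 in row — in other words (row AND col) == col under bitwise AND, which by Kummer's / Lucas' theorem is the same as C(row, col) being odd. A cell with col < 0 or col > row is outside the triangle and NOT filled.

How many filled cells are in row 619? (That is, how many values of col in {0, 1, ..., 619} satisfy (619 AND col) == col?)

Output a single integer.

Answer: 64

Derivation:
619 in binary = 1001101011
popcount(619) = number of 1-bits in 1001101011 = 6
A col c satisfies (619 AND c) == c iff every set bit of c is also set in 619; each of the 6 set bits of 619 can independently be on or off in c.
count = 2^6 = 64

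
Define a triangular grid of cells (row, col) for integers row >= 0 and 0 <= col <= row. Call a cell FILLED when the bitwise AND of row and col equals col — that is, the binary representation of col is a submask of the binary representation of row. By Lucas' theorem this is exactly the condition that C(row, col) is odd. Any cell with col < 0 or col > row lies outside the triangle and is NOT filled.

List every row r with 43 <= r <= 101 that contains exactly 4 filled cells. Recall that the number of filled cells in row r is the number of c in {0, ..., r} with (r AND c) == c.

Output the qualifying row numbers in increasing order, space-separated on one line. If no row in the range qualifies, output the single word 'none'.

Row r has 2^popcount(r) filled cells, so we need popcount(r) = log2(4) = 2.
Scan r = 43..101 and keep those with exactly 2 one-bits:
r=43=101011 popcount=4 -> skip
r=44=101100 popcount=3 -> skip
r=45=101101 popcount=4 -> skip
r=46=101110 popcount=4 -> skip
r=47=101111 popcount=5 -> skip
r=48=110000 popcount=2 -> KEEP
r=49=110001 popcount=3 -> skip
r=50=110010 popcount=3 -> skip
r=51=110011 popcount=4 -> skip
r=52=110100 popcount=3 -> skip
r=53=110101 popcount=4 -> skip
r=54=110110 popcount=4 -> skip
r=55=110111 popcount=5 -> skip
r=56=111000 popcount=3 -> skip
r=57=111001 popcount=4 -> skip
r=58=111010 popcount=4 -> skip
r=59=111011 popcount=5 -> skip
r=60=111100 popcount=4 -> skip
r=61=111101 popcount=5 -> skip
r=62=111110 popcount=5 -> skip
r=63=111111 popcount=6 -> skip
r=64=1000000 popcount=1 -> skip
r=65=1000001 popcount=2 -> KEEP
r=66=1000010 popcount=2 -> KEEP
r=67=1000011 popcount=3 -> skip
r=68=1000100 popcount=2 -> KEEP
r=69=1000101 popcount=3 -> skip
r=70=1000110 popcount=3 -> skip
r=71=1000111 popcount=4 -> skip
r=72=1001000 popcount=2 -> KEEP
r=73=1001001 popcount=3 -> skip
r=74=1001010 popcount=3 -> skip
r=75=1001011 popcount=4 -> skip
r=76=1001100 popcount=3 -> skip
r=77=1001101 popcount=4 -> skip
r=78=1001110 popcount=4 -> skip
r=79=1001111 popcount=5 -> skip
r=80=1010000 popcount=2 -> KEEP
r=81=1010001 popcount=3 -> skip
r=82=1010010 popcount=3 -> skip
r=83=1010011 popcount=4 -> skip
r=84=1010100 popcount=3 -> skip
r=85=1010101 popcount=4 -> skip
r=86=1010110 popcount=4 -> skip
r=87=1010111 popcount=5 -> skip
r=88=1011000 popcount=3 -> skip
r=89=1011001 popcount=4 -> skip
r=90=1011010 popcount=4 -> skip
r=91=1011011 popcount=5 -> skip
r=92=1011100 popcount=4 -> skip
r=93=1011101 popcount=5 -> skip
r=94=1011110 popcount=5 -> skip
r=95=1011111 popcount=6 -> skip
r=96=1100000 popcount=2 -> KEEP
r=97=1100001 popcount=3 -> skip
r=98=1100010 popcount=3 -> skip
r=99=1100011 popcount=4 -> skip
r=100=1100100 popcount=3 -> skip
r=101=1100101 popcount=4 -> skip
Kept rows: 48 65 66 68 72 80 96

Answer: 48 65 66 68 72 80 96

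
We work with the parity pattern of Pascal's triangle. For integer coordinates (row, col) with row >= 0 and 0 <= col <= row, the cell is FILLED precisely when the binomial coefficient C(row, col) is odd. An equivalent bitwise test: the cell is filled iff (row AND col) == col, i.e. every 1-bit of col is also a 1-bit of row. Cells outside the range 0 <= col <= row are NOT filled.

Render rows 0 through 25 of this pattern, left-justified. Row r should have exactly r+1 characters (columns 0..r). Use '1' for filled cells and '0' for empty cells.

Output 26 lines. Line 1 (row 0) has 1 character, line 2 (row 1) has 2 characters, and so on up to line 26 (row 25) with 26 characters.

Answer: 1
11
101
1111
10001
110011
1010101
11111111
100000001
1100000011
10100000101
111100001111
1000100010001
11001100110011
101010101010101
1111111111111111
10000000000000001
110000000000000011
1010000000000000101
11110000000000001111
100010000000000010001
1100110000000000110011
10101010000000001010101
111111110000000011111111
1000000010000000100000001
11000000110000001100000011

Derivation:
r0=0: 1
r1=1: 11
r2=10: 101
r3=11: 1111
r4=100: 10001
r5=101: 110011
r6=110: 1010101
r7=111: 11111111
r8=1000: 100000001
r9=1001: 1100000011
r10=1010: 10100000101
r11=1011: 111100001111
r12=1100: 1000100010001
r13=1101: 11001100110011
r14=1110: 101010101010101
r15=1111: 1111111111111111
r16=10000: 10000000000000001
r17=10001: 110000000000000011
r18=10010: 1010000000000000101
r19=10011: 11110000000000001111
r20=10100: 100010000000000010001
r21=10101: 1100110000000000110011
r22=10110: 10101010000000001010101
r23=10111: 111111110000000011111111
r24=11000: 1000000010000000100000001
r25=11001: 11000000110000001100000011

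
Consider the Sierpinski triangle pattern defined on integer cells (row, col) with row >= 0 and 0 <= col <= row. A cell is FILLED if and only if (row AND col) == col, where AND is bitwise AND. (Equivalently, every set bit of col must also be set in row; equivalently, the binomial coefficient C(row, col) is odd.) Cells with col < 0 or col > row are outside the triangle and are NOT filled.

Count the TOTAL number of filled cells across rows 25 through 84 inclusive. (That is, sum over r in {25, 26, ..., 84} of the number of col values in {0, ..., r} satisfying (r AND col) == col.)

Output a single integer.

r25=11001 pc3: +8 =8
r26=11010 pc3: +8 =16
r27=11011 pc4: +16 =32
r28=11100 pc3: +8 =40
r29=11101 pc4: +16 =56
r30=11110 pc4: +16 =72
r31=11111 pc5: +32 =104
r32=100000 pc1: +2 =106
r33=100001 pc2: +4 =110
r34=100010 pc2: +4 =114
r35=100011 pc3: +8 =122
r36=100100 pc2: +4 =126
r37=100101 pc3: +8 =134
r38=100110 pc3: +8 =142
r39=100111 pc4: +16 =158
r40=101000 pc2: +4 =162
r41=101001 pc3: +8 =170
r42=101010 pc3: +8 =178
r43=101011 pc4: +16 =194
r44=101100 pc3: +8 =202
r45=101101 pc4: +16 =218
r46=101110 pc4: +16 =234
r47=101111 pc5: +32 =266
r48=110000 pc2: +4 =270
r49=110001 pc3: +8 =278
r50=110010 pc3: +8 =286
r51=110011 pc4: +16 =302
r52=110100 pc3: +8 =310
r53=110101 pc4: +16 =326
r54=110110 pc4: +16 =342
r55=110111 pc5: +32 =374
r56=111000 pc3: +8 =382
r57=111001 pc4: +16 =398
r58=111010 pc4: +16 =414
r59=111011 pc5: +32 =446
r60=111100 pc4: +16 =462
r61=111101 pc5: +32 =494
r62=111110 pc5: +32 =526
r63=111111 pc6: +64 =590
r64=1000000 pc1: +2 =592
r65=1000001 pc2: +4 =596
r66=1000010 pc2: +4 =600
r67=1000011 pc3: +8 =608
r68=1000100 pc2: +4 =612
r69=1000101 pc3: +8 =620
r70=1000110 pc3: +8 =628
r71=1000111 pc4: +16 =644
r72=1001000 pc2: +4 =648
r73=1001001 pc3: +8 =656
r74=1001010 pc3: +8 =664
r75=1001011 pc4: +16 =680
r76=1001100 pc3: +8 =688
r77=1001101 pc4: +16 =704
r78=1001110 pc4: +16 =720
r79=1001111 pc5: +32 =752
r80=1010000 pc2: +4 =756
r81=1010001 pc3: +8 =764
r82=1010010 pc3: +8 =772
r83=1010011 pc4: +16 =788
r84=1010100 pc3: +8 =796

Answer: 796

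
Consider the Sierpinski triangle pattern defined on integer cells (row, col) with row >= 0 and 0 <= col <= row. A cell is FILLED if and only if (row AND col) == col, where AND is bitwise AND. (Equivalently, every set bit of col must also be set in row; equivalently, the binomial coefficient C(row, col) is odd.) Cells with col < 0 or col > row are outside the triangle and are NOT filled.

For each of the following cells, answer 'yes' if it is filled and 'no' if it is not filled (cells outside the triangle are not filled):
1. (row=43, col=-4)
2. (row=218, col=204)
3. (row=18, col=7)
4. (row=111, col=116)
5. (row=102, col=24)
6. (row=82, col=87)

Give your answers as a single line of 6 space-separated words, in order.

(43,-4): col outside [0, 43] -> not filled
(218,204): row=0b11011010, col=0b11001100, row AND col = 0b11001000 = 200; 200 != 204 -> empty
(18,7): row=0b10010, col=0b111, row AND col = 0b10 = 2; 2 != 7 -> empty
(111,116): col outside [0, 111] -> not filled
(102,24): row=0b1100110, col=0b11000, row AND col = 0b0 = 0; 0 != 24 -> empty
(82,87): col outside [0, 82] -> not filled

Answer: no no no no no no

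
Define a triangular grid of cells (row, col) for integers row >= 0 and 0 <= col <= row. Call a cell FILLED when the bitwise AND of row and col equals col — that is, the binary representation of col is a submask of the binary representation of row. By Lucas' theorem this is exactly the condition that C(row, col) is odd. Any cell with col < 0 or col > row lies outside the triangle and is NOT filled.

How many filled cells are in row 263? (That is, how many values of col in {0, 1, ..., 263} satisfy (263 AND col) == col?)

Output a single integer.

263 in binary = 100000111
popcount(263) = number of 1-bits in 100000111 = 4
A col c satisfies (263 AND c) == c iff every set bit of c is also set in 263; each of the 4 set bits of 263 can independently be on or off in c.
count = 2^4 = 16

Answer: 16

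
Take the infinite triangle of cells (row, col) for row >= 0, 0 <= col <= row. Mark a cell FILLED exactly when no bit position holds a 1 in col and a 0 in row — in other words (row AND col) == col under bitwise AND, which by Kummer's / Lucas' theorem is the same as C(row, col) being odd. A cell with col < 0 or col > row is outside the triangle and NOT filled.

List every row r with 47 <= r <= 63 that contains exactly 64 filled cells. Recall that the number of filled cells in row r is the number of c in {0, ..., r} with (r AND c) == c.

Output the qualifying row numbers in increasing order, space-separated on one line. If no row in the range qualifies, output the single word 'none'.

Answer: 63

Derivation:
Row r has 2^popcount(r) filled cells, so we need popcount(r) = log2(64) = 6.
Scan r = 47..63 and keep those with exactly 6 one-bits:
r=47=101111 popcount=5 -> skip
r=48=110000 popcount=2 -> skip
r=49=110001 popcount=3 -> skip
r=50=110010 popcount=3 -> skip
r=51=110011 popcount=4 -> skip
r=52=110100 popcount=3 -> skip
r=53=110101 popcount=4 -> skip
r=54=110110 popcount=4 -> skip
r=55=110111 popcount=5 -> skip
r=56=111000 popcount=3 -> skip
r=57=111001 popcount=4 -> skip
r=58=111010 popcount=4 -> skip
r=59=111011 popcount=5 -> skip
r=60=111100 popcount=4 -> skip
r=61=111101 popcount=5 -> skip
r=62=111110 popcount=5 -> skip
r=63=111111 popcount=6 -> KEEP
Kept rows: 63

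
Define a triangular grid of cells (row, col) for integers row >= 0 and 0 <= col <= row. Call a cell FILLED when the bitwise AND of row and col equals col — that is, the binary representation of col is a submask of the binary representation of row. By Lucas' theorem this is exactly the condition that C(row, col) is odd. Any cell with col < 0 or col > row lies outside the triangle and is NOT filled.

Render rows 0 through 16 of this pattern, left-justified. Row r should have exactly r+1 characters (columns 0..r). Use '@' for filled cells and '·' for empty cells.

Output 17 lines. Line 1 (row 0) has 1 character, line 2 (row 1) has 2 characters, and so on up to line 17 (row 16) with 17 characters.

Answer: @
@@
@·@
@@@@
@···@
@@··@@
@·@·@·@
@@@@@@@@
@·······@
@@······@@
@·@·····@·@
@@@@····@@@@
@···@···@···@
@@··@@··@@··@@
@·@·@·@·@·@·@·@
@@@@@@@@@@@@@@@@
@···············@

Derivation:
r0=0: @
r1=1: @@
r2=10: @·@
r3=11: @@@@
r4=100: @···@
r5=101: @@··@@
r6=110: @·@·@·@
r7=111: @@@@@@@@
r8=1000: @·······@
r9=1001: @@······@@
r10=1010: @·@·····@·@
r11=1011: @@@@····@@@@
r12=1100: @···@···@···@
r13=1101: @@··@@··@@··@@
r14=1110: @·@·@·@·@·@·@·@
r15=1111: @@@@@@@@@@@@@@@@
r16=10000: @···············@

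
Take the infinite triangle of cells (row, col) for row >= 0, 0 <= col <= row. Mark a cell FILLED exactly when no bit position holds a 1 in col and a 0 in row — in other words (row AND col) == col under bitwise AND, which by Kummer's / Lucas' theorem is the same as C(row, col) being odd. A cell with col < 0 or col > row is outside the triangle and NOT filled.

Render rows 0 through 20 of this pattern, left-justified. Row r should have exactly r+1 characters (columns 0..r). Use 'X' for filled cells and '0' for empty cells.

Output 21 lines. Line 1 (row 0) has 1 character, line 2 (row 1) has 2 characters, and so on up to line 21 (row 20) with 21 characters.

r0=0: X
r1=1: XX
r2=10: X0X
r3=11: XXXX
r4=100: X000X
r5=101: XX00XX
r6=110: X0X0X0X
r7=111: XXXXXXXX
r8=1000: X0000000X
r9=1001: XX000000XX
r10=1010: X0X00000X0X
r11=1011: XXXX0000XXXX
r12=1100: X000X000X000X
r13=1101: XX00XX00XX00XX
r14=1110: X0X0X0X0X0X0X0X
r15=1111: XXXXXXXXXXXXXXXX
r16=10000: X000000000000000X
r17=10001: XX00000000000000XX
r18=10010: X0X0000000000000X0X
r19=10011: XXXX000000000000XXXX
r20=10100: X000X00000000000X000X

Answer: X
XX
X0X
XXXX
X000X
XX00XX
X0X0X0X
XXXXXXXX
X0000000X
XX000000XX
X0X00000X0X
XXXX0000XXXX
X000X000X000X
XX00XX00XX00XX
X0X0X0X0X0X0X0X
XXXXXXXXXXXXXXXX
X000000000000000X
XX00000000000000XX
X0X0000000000000X0X
XXXX000000000000XXXX
X000X00000000000X000X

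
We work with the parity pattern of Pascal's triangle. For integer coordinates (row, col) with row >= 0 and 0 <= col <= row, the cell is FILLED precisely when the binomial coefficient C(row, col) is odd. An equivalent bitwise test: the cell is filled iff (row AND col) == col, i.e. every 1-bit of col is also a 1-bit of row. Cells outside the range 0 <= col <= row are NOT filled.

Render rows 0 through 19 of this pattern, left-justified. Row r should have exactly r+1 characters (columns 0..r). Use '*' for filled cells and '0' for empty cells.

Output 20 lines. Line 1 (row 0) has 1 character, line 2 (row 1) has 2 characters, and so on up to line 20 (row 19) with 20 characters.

Answer: *
**
*0*
****
*000*
**00**
*0*0*0*
********
*0000000*
**000000**
*0*00000*0*
****0000****
*000*000*000*
**00**00**00**
*0*0*0*0*0*0*0*
****************
*000000000000000*
**00000000000000**
*0*0000000000000*0*
****000000000000****

Derivation:
r0=0: *
r1=1: **
r2=10: *0*
r3=11: ****
r4=100: *000*
r5=101: **00**
r6=110: *0*0*0*
r7=111: ********
r8=1000: *0000000*
r9=1001: **000000**
r10=1010: *0*00000*0*
r11=1011: ****0000****
r12=1100: *000*000*000*
r13=1101: **00**00**00**
r14=1110: *0*0*0*0*0*0*0*
r15=1111: ****************
r16=10000: *000000000000000*
r17=10001: **00000000000000**
r18=10010: *0*0000000000000*0*
r19=10011: ****000000000000****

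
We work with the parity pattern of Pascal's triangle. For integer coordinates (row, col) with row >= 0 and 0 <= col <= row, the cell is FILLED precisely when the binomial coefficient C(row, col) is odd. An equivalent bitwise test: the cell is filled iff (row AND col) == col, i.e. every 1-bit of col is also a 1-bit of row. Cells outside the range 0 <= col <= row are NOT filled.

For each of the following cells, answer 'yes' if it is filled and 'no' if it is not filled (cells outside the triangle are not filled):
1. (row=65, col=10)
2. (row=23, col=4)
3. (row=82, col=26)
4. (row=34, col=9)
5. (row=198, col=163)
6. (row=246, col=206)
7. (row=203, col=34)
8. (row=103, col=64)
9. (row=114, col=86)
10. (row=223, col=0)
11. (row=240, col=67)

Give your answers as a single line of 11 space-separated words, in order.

Answer: no yes no no no no no yes no yes no

Derivation:
(65,10): row=0b1000001, col=0b1010, row AND col = 0b0 = 0; 0 != 10 -> empty
(23,4): row=0b10111, col=0b100, row AND col = 0b100 = 4; 4 == 4 -> filled
(82,26): row=0b1010010, col=0b11010, row AND col = 0b10010 = 18; 18 != 26 -> empty
(34,9): row=0b100010, col=0b1001, row AND col = 0b0 = 0; 0 != 9 -> empty
(198,163): row=0b11000110, col=0b10100011, row AND col = 0b10000010 = 130; 130 != 163 -> empty
(246,206): row=0b11110110, col=0b11001110, row AND col = 0b11000110 = 198; 198 != 206 -> empty
(203,34): row=0b11001011, col=0b100010, row AND col = 0b10 = 2; 2 != 34 -> empty
(103,64): row=0b1100111, col=0b1000000, row AND col = 0b1000000 = 64; 64 == 64 -> filled
(114,86): row=0b1110010, col=0b1010110, row AND col = 0b1010010 = 82; 82 != 86 -> empty
(223,0): row=0b11011111, col=0b0, row AND col = 0b0 = 0; 0 == 0 -> filled
(240,67): row=0b11110000, col=0b1000011, row AND col = 0b1000000 = 64; 64 != 67 -> empty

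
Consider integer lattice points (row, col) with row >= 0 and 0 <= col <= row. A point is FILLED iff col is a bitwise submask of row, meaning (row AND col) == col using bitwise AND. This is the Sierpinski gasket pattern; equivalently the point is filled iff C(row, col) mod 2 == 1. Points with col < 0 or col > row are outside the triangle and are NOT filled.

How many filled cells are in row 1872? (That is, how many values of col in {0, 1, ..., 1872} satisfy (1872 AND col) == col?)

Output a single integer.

Answer: 32

Derivation:
1872 in binary = 11101010000
popcount(1872) = number of 1-bits in 11101010000 = 5
A col c satisfies (1872 AND c) == c iff every set bit of c is also set in 1872; each of the 5 set bits of 1872 can independently be on or off in c.
count = 2^5 = 32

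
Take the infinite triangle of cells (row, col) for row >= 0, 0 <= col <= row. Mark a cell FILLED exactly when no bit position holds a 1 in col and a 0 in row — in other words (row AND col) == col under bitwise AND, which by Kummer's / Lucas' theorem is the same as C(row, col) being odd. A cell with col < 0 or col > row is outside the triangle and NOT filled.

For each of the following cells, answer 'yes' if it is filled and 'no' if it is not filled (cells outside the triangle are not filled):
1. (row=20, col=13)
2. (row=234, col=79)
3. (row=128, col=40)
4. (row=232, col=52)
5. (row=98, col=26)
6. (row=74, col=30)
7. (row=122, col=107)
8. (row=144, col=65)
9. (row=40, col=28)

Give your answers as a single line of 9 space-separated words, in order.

(20,13): row=0b10100, col=0b1101, row AND col = 0b100 = 4; 4 != 13 -> empty
(234,79): row=0b11101010, col=0b1001111, row AND col = 0b1001010 = 74; 74 != 79 -> empty
(128,40): row=0b10000000, col=0b101000, row AND col = 0b0 = 0; 0 != 40 -> empty
(232,52): row=0b11101000, col=0b110100, row AND col = 0b100000 = 32; 32 != 52 -> empty
(98,26): row=0b1100010, col=0b11010, row AND col = 0b10 = 2; 2 != 26 -> empty
(74,30): row=0b1001010, col=0b11110, row AND col = 0b1010 = 10; 10 != 30 -> empty
(122,107): row=0b1111010, col=0b1101011, row AND col = 0b1101010 = 106; 106 != 107 -> empty
(144,65): row=0b10010000, col=0b1000001, row AND col = 0b0 = 0; 0 != 65 -> empty
(40,28): row=0b101000, col=0b11100, row AND col = 0b1000 = 8; 8 != 28 -> empty

Answer: no no no no no no no no no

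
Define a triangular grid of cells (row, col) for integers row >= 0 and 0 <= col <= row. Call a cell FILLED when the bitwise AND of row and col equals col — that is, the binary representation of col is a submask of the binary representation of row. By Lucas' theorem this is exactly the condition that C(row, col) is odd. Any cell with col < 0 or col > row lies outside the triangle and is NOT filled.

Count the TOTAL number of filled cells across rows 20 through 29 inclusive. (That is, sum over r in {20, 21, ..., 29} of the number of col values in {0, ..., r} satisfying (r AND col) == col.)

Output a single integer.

Answer: 96

Derivation:
r20=10100 pc2: +4 =4
r21=10101 pc3: +8 =12
r22=10110 pc3: +8 =20
r23=10111 pc4: +16 =36
r24=11000 pc2: +4 =40
r25=11001 pc3: +8 =48
r26=11010 pc3: +8 =56
r27=11011 pc4: +16 =72
r28=11100 pc3: +8 =80
r29=11101 pc4: +16 =96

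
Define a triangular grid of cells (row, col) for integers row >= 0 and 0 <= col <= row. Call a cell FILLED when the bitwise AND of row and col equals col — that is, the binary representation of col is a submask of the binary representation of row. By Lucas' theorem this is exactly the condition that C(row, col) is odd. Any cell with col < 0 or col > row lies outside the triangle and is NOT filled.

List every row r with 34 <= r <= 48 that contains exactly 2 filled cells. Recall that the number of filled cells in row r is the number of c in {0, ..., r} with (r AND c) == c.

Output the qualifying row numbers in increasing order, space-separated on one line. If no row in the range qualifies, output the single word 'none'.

Answer: none

Derivation:
Row r has 2^popcount(r) filled cells, so we need popcount(r) = log2(2) = 1.
Scan r = 34..48 and keep those with exactly 1 one-bits:
r=34=100010 popcount=2 -> skip
r=35=100011 popcount=3 -> skip
r=36=100100 popcount=2 -> skip
r=37=100101 popcount=3 -> skip
r=38=100110 popcount=3 -> skip
r=39=100111 popcount=4 -> skip
r=40=101000 popcount=2 -> skip
r=41=101001 popcount=3 -> skip
r=42=101010 popcount=3 -> skip
r=43=101011 popcount=4 -> skip
r=44=101100 popcount=3 -> skip
r=45=101101 popcount=4 -> skip
r=46=101110 popcount=4 -> skip
r=47=101111 popcount=5 -> skip
r=48=110000 popcount=2 -> skip
Kept rows: none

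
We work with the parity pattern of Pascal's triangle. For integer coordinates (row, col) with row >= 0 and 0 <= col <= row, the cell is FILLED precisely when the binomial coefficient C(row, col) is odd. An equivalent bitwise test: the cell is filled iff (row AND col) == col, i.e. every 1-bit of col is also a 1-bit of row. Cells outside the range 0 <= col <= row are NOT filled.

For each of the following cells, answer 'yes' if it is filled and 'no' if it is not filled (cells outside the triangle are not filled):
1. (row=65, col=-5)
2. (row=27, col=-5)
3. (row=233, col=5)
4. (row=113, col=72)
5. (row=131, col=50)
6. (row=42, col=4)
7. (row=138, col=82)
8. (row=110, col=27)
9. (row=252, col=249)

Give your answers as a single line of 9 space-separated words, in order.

Answer: no no no no no no no no no

Derivation:
(65,-5): col outside [0, 65] -> not filled
(27,-5): col outside [0, 27] -> not filled
(233,5): row=0b11101001, col=0b101, row AND col = 0b1 = 1; 1 != 5 -> empty
(113,72): row=0b1110001, col=0b1001000, row AND col = 0b1000000 = 64; 64 != 72 -> empty
(131,50): row=0b10000011, col=0b110010, row AND col = 0b10 = 2; 2 != 50 -> empty
(42,4): row=0b101010, col=0b100, row AND col = 0b0 = 0; 0 != 4 -> empty
(138,82): row=0b10001010, col=0b1010010, row AND col = 0b10 = 2; 2 != 82 -> empty
(110,27): row=0b1101110, col=0b11011, row AND col = 0b1010 = 10; 10 != 27 -> empty
(252,249): row=0b11111100, col=0b11111001, row AND col = 0b11111000 = 248; 248 != 249 -> empty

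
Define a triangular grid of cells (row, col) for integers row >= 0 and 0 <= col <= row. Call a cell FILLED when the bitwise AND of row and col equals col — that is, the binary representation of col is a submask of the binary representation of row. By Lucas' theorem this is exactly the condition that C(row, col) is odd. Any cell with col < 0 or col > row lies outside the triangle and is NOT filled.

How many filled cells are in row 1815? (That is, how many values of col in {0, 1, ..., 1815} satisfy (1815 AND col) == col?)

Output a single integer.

1815 in binary = 11100010111
popcount(1815) = number of 1-bits in 11100010111 = 7
A col c satisfies (1815 AND c) == c iff every set bit of c is also set in 1815; each of the 7 set bits of 1815 can independently be on or off in c.
count = 2^7 = 128

Answer: 128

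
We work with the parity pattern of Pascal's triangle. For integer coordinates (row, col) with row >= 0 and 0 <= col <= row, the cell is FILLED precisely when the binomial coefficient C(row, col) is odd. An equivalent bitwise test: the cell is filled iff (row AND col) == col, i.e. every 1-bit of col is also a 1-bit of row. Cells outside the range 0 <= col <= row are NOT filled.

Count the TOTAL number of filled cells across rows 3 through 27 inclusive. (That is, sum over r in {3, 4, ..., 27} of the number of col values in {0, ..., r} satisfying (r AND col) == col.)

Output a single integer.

Answer: 166

Derivation:
r3=11 pc2: +4 =4
r4=100 pc1: +2 =6
r5=101 pc2: +4 =10
r6=110 pc2: +4 =14
r7=111 pc3: +8 =22
r8=1000 pc1: +2 =24
r9=1001 pc2: +4 =28
r10=1010 pc2: +4 =32
r11=1011 pc3: +8 =40
r12=1100 pc2: +4 =44
r13=1101 pc3: +8 =52
r14=1110 pc3: +8 =60
r15=1111 pc4: +16 =76
r16=10000 pc1: +2 =78
r17=10001 pc2: +4 =82
r18=10010 pc2: +4 =86
r19=10011 pc3: +8 =94
r20=10100 pc2: +4 =98
r21=10101 pc3: +8 =106
r22=10110 pc3: +8 =114
r23=10111 pc4: +16 =130
r24=11000 pc2: +4 =134
r25=11001 pc3: +8 =142
r26=11010 pc3: +8 =150
r27=11011 pc4: +16 =166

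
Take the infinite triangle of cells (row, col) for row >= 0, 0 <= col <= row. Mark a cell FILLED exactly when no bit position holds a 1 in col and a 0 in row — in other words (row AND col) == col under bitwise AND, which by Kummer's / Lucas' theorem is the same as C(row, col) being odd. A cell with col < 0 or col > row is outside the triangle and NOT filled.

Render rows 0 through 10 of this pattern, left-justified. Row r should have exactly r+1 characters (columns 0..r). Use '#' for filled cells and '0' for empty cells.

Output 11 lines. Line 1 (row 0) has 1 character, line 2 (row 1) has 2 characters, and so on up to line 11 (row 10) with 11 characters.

r0=0: #
r1=1: ##
r2=10: #0#
r3=11: ####
r4=100: #000#
r5=101: ##00##
r6=110: #0#0#0#
r7=111: ########
r8=1000: #0000000#
r9=1001: ##000000##
r10=1010: #0#00000#0#

Answer: #
##
#0#
####
#000#
##00##
#0#0#0#
########
#0000000#
##000000##
#0#00000#0#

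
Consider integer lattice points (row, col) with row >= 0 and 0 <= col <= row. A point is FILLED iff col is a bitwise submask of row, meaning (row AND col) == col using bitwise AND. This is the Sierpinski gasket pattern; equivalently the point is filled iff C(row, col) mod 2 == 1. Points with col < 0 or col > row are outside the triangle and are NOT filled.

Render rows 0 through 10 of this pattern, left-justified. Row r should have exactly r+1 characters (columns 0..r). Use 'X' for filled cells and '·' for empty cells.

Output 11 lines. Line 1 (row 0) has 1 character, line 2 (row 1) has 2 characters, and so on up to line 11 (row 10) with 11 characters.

Answer: X
XX
X·X
XXXX
X···X
XX··XX
X·X·X·X
XXXXXXXX
X·······X
XX······XX
X·X·····X·X

Derivation:
r0=0: X
r1=1: XX
r2=10: X·X
r3=11: XXXX
r4=100: X···X
r5=101: XX··XX
r6=110: X·X·X·X
r7=111: XXXXXXXX
r8=1000: X·······X
r9=1001: XX······XX
r10=1010: X·X·····X·X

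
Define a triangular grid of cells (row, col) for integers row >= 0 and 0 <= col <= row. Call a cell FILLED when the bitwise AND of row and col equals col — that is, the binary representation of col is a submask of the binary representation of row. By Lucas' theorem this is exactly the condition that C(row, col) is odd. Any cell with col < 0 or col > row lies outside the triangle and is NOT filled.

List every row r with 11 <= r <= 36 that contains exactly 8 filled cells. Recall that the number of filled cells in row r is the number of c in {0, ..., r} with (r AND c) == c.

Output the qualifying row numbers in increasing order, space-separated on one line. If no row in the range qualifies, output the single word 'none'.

Answer: 11 13 14 19 21 22 25 26 28 35

Derivation:
Row r has 2^popcount(r) filled cells, so we need popcount(r) = log2(8) = 3.
Scan r = 11..36 and keep those with exactly 3 one-bits:
r=11=1011 popcount=3 -> KEEP
r=12=1100 popcount=2 -> skip
r=13=1101 popcount=3 -> KEEP
r=14=1110 popcount=3 -> KEEP
r=15=1111 popcount=4 -> skip
r=16=10000 popcount=1 -> skip
r=17=10001 popcount=2 -> skip
r=18=10010 popcount=2 -> skip
r=19=10011 popcount=3 -> KEEP
r=20=10100 popcount=2 -> skip
r=21=10101 popcount=3 -> KEEP
r=22=10110 popcount=3 -> KEEP
r=23=10111 popcount=4 -> skip
r=24=11000 popcount=2 -> skip
r=25=11001 popcount=3 -> KEEP
r=26=11010 popcount=3 -> KEEP
r=27=11011 popcount=4 -> skip
r=28=11100 popcount=3 -> KEEP
r=29=11101 popcount=4 -> skip
r=30=11110 popcount=4 -> skip
r=31=11111 popcount=5 -> skip
r=32=100000 popcount=1 -> skip
r=33=100001 popcount=2 -> skip
r=34=100010 popcount=2 -> skip
r=35=100011 popcount=3 -> KEEP
r=36=100100 popcount=2 -> skip
Kept rows: 11 13 14 19 21 22 25 26 28 35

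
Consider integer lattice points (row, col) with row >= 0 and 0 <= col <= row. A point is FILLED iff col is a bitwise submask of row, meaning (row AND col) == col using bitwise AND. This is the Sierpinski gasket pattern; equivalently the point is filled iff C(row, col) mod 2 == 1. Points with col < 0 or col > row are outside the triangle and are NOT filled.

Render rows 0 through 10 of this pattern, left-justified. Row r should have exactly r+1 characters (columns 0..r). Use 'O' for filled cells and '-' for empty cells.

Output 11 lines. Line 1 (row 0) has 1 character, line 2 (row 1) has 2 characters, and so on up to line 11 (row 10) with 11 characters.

r0=0: O
r1=1: OO
r2=10: O-O
r3=11: OOOO
r4=100: O---O
r5=101: OO--OO
r6=110: O-O-O-O
r7=111: OOOOOOOO
r8=1000: O-------O
r9=1001: OO------OO
r10=1010: O-O-----O-O

Answer: O
OO
O-O
OOOO
O---O
OO--OO
O-O-O-O
OOOOOOOO
O-------O
OO------OO
O-O-----O-O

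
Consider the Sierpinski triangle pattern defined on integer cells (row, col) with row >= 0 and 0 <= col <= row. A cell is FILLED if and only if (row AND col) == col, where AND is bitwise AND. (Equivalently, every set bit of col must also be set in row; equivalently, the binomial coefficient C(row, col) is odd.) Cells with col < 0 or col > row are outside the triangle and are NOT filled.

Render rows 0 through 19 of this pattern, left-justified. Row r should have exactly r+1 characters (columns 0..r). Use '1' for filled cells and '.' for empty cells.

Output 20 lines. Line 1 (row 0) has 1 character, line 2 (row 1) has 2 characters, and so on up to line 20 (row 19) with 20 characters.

r0=0: 1
r1=1: 11
r2=10: 1.1
r3=11: 1111
r4=100: 1...1
r5=101: 11..11
r6=110: 1.1.1.1
r7=111: 11111111
r8=1000: 1.......1
r9=1001: 11......11
r10=1010: 1.1.....1.1
r11=1011: 1111....1111
r12=1100: 1...1...1...1
r13=1101: 11..11..11..11
r14=1110: 1.1.1.1.1.1.1.1
r15=1111: 1111111111111111
r16=10000: 1...............1
r17=10001: 11..............11
r18=10010: 1.1.............1.1
r19=10011: 1111............1111

Answer: 1
11
1.1
1111
1...1
11..11
1.1.1.1
11111111
1.......1
11......11
1.1.....1.1
1111....1111
1...1...1...1
11..11..11..11
1.1.1.1.1.1.1.1
1111111111111111
1...............1
11..............11
1.1.............1.1
1111............1111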